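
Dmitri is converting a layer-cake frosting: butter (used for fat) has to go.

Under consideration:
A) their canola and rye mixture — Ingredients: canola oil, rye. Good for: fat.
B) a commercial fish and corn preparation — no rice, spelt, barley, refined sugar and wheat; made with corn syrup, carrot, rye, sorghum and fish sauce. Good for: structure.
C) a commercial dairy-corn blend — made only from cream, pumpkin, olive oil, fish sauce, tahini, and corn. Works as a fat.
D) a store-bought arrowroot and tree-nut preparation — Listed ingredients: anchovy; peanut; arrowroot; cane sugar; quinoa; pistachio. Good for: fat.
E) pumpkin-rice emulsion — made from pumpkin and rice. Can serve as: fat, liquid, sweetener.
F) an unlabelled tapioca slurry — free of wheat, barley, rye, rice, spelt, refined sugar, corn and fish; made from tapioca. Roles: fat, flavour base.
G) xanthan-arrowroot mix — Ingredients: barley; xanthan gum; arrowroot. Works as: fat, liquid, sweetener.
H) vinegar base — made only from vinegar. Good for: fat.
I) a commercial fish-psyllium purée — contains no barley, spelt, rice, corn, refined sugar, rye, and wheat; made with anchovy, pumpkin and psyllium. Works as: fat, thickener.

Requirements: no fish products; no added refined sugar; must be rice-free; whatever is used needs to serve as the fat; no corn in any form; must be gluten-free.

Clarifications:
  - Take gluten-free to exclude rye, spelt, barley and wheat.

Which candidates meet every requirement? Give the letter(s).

A: has rye, so not gluten-free — no
B: not usable as a fat; has rye, so not gluten-free (and 2 more) — no
C: has fish sauce, so not fish-free; has corn, so not corn-free — no
D: has anchovy, so not fish-free; has cane sugar, so not no-added-sugar — no
E: has rice, so not rice-free — out
F: works as a fat, no fish, no rice — valid
G: has barley, so not gluten-free — no
H: no corn, gluten-free — valid
I: has anchovy, so not fish-free — no

F, H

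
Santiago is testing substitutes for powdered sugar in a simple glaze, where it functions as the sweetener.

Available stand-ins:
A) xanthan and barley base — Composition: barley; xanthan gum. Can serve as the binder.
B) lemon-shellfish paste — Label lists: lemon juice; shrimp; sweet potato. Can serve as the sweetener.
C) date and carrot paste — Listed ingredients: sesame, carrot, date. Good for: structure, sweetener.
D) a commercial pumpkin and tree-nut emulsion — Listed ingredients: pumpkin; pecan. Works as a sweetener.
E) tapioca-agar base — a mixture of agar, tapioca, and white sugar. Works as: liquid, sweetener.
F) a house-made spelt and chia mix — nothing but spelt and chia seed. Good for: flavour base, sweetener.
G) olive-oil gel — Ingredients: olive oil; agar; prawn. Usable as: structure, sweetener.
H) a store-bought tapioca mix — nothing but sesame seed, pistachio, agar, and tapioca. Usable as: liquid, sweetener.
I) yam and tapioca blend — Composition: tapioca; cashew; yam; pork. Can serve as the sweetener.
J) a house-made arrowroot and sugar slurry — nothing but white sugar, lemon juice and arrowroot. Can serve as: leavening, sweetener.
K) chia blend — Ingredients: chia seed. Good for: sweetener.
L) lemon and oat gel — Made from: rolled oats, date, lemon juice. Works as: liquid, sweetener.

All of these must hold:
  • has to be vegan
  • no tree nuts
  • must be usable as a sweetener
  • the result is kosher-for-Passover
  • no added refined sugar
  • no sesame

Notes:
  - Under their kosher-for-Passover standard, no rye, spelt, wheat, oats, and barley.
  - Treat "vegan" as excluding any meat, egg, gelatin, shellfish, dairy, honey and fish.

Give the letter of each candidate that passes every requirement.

K

A: not usable as a sweetener; has barley, so not kosher-for-Passover — out
B: has shrimp, so not vegan — reject
C: has sesame, so not sesame-free — reject
D: has pecan, so not tree-nut-free — reject
E: has white sugar, so not no-added-sugar — reject
F: has spelt, so not kosher-for-Passover — out
G: has prawn, so not vegan — reject
H: has sesame seed, so not sesame-free; has pistachio, so not tree-nut-free — out
I: has pork, so not vegan; has cashew, so not tree-nut-free — no
J: has white sugar, so not no-added-sugar — no
K: no sesame, vegan — valid
L: has rolled oats, so not kosher-for-Passover — reject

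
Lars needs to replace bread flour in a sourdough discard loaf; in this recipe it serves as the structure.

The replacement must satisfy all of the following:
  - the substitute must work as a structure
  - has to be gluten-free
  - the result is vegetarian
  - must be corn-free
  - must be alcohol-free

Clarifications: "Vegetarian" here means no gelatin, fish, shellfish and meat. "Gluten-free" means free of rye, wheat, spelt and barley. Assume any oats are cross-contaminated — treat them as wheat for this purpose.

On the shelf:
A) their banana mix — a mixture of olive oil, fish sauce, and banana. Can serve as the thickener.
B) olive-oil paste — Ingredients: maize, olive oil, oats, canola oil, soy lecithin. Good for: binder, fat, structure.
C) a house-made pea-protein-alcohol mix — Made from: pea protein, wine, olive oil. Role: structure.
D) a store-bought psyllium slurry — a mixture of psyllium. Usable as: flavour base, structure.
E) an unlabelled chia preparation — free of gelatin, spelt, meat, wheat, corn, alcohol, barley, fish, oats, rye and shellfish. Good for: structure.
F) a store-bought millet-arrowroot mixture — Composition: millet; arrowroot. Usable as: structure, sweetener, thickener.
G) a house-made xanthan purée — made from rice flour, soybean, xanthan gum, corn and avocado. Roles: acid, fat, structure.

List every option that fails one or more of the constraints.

A, B, C, G

A: not usable as a structure; has fish sauce, so not vegetarian — reject
B: has oats, so not gluten-free; has maize, so not corn-free — reject
C: has wine, so not alcohol-free — no
D: every rule checks out — keep
E: works as a structure, vegetarian, no alcohol — keep
F: only millet and arrowroot; none excluded — OK
G: has corn, so not corn-free — reject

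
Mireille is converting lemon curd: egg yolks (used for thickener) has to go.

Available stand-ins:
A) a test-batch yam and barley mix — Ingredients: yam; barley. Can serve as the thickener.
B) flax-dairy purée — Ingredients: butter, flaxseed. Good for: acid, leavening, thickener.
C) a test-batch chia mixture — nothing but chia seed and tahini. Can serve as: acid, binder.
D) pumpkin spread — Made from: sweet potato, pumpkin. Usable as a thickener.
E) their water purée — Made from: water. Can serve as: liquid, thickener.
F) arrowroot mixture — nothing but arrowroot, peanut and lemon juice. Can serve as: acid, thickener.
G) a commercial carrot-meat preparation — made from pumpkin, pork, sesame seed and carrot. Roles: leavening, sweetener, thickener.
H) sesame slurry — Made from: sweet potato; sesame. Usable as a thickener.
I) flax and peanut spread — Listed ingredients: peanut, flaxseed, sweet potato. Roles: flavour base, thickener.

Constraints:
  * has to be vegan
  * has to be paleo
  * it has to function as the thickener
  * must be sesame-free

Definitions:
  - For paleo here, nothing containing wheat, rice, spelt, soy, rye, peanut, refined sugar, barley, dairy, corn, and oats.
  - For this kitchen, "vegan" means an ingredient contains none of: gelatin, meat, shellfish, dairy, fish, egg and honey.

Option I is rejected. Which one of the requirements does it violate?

usable as a thickener: satisfied
paleo: has peanut — fails
vegan: satisfied
sesame-free: satisfied

paleo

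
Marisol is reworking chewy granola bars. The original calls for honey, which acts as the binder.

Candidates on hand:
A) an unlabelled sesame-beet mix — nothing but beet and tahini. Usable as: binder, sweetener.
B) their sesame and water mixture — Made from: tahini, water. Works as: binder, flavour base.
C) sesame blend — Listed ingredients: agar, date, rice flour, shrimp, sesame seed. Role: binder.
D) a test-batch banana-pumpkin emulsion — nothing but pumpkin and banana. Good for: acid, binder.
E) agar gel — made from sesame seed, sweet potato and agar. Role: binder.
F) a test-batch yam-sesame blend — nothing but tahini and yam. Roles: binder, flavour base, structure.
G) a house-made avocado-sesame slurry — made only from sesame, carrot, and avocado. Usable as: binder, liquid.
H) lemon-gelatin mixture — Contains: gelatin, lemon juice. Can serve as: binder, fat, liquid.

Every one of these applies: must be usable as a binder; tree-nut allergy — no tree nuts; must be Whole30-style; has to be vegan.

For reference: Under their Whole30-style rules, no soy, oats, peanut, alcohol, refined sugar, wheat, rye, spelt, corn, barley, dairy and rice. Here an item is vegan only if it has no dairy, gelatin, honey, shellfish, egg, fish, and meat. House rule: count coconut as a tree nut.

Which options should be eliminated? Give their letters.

A: only tahini and beet; none excluded — valid
B: nothing on the exclusion list — keep
C: has rice flour, so not Whole30-style; has shrimp, so not vegan — no
D: every rule checks out — valid
E: nothing on the exclusion list — valid
F: works as a binder, vegan, tree-nut-free — valid
G: works as a binder, Whole30-style, tree-nut-free — keep
H: has gelatin, so not vegan — reject

C, H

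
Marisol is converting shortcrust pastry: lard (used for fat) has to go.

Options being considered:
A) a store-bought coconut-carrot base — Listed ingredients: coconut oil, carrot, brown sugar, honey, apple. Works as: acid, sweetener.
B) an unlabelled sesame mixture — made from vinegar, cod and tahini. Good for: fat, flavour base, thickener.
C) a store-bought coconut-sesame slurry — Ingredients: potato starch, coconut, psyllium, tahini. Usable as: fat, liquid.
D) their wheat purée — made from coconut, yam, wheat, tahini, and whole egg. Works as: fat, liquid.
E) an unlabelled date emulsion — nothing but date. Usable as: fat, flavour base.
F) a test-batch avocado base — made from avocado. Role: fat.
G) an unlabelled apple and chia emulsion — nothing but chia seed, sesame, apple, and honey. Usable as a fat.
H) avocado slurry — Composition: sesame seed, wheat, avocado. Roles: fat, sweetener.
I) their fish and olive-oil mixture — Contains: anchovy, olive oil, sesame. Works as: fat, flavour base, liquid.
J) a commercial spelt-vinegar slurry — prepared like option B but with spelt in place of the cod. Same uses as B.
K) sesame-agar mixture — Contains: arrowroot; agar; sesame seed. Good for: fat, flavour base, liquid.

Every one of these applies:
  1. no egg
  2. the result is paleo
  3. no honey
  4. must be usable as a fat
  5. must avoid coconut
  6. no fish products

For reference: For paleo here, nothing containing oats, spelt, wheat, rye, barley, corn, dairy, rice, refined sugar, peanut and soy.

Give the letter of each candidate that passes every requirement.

A: not usable as a fat; has brown sugar, so not paleo (and 2 more) — out
B: has cod, so not fish-free — out
C: has coconut, so not coconut-free — no
D: has wheat, so not paleo; has coconut, so not coconut-free (and 1 more) — out
E: no egg, no fish — OK
F: every rule checks out — valid
G: has honey, so not honey-free — no
H: has wheat, so not paleo — out
I: has anchovy, so not fish-free — out
J: has spelt, so not paleo — reject
K: every rule checks out — keep

E, F, K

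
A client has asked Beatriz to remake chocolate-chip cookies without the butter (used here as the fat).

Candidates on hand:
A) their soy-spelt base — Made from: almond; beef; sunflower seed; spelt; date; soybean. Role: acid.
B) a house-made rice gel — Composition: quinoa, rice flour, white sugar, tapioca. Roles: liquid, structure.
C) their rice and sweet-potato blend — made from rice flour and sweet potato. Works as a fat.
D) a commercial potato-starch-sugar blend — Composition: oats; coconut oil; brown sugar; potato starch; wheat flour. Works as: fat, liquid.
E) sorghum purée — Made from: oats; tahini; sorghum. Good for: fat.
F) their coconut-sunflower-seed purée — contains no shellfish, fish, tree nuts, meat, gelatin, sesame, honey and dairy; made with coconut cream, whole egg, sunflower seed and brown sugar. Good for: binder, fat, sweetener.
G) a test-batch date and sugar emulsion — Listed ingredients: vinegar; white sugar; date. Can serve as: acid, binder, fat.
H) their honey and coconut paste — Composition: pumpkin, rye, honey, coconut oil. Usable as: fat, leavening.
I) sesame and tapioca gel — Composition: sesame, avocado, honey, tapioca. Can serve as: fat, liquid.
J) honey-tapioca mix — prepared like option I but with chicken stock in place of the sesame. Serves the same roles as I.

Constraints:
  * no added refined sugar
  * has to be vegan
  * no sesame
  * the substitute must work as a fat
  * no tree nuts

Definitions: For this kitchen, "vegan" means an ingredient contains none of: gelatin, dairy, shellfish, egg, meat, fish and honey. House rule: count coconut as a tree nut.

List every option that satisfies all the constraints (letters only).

A: not usable as a fat; has beef, so not vegan (and 1 more) — out
B: not usable as a fat; has white sugar, so not no-added-sugar — reject
C: all constraints satisfied — OK
D: has brown sugar, so not no-added-sugar; has coconut oil, so not tree-nut-free — no
E: has tahini, so not sesame-free — out
F: has whole egg, so not vegan; has brown sugar, so not no-added-sugar (and 1 more) — no
G: has white sugar, so not no-added-sugar — no
H: has honey, so not vegan; has coconut oil, so not tree-nut-free — out
I: has honey, so not vegan; has sesame, so not sesame-free — reject
J: has honey, so not vegan — no

C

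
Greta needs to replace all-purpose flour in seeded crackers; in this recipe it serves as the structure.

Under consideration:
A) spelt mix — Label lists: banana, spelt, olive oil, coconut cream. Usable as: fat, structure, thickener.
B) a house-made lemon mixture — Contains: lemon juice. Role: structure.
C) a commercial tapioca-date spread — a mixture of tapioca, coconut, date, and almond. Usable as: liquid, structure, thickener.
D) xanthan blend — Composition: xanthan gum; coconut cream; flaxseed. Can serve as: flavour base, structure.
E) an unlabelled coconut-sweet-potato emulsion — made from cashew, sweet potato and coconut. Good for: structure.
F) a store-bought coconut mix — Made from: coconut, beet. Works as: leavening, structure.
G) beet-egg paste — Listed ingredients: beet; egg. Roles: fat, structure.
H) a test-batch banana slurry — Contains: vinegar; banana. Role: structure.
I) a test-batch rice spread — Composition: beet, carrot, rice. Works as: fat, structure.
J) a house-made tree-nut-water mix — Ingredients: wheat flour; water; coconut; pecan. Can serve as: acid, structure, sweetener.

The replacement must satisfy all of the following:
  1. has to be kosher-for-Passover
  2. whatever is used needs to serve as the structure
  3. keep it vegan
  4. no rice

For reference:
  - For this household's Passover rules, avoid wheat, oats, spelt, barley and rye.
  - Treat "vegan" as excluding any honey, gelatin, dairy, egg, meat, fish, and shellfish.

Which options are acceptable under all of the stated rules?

B, C, D, E, F, H

A: has spelt, so not kosher-for-Passover — reject
B: only lemon juice; none excluded — valid
C: coconut and almond etc. — none of it excluded — keep
D: works as a structure, vegan, no rice — valid
E: all constraints satisfied — valid
F: nothing on the exclusion list — OK
G: has egg, so not vegan — reject
H: works as a structure, vegan, no rice — valid
I: has rice, so not rice-free — no
J: has wheat flour, so not kosher-for-Passover — no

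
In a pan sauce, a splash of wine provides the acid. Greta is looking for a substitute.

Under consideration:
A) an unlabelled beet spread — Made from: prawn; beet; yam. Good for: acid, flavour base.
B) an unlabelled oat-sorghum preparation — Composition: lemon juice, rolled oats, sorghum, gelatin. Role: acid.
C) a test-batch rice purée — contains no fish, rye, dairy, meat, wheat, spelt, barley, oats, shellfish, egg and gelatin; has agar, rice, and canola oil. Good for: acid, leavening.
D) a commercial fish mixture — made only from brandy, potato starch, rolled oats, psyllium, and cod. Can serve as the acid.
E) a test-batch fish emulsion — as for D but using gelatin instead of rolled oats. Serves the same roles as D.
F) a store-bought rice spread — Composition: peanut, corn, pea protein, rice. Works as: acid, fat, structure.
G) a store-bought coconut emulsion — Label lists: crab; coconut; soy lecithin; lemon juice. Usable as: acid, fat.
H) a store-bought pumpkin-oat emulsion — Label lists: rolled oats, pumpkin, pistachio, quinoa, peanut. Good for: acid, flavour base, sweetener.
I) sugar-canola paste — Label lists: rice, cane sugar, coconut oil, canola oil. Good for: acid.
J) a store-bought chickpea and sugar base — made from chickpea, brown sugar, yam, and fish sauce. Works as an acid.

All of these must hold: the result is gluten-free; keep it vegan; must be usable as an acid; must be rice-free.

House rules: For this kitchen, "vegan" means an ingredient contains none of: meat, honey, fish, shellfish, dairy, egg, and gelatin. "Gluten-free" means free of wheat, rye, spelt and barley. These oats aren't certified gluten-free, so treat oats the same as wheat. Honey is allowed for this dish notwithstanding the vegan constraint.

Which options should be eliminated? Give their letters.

A, B, C, D, E, F, G, H, I, J

A: has prawn, so not vegan — out
B: has gelatin, so not vegan; has rolled oats, so not gluten-free — out
C: has rice, so not rice-free — no
D: has cod, so not vegan; has rolled oats, so not gluten-free — out
E: has cod, so not vegan — no
F: has rice, so not rice-free — no
G: has crab, so not vegan — reject
H: has rolled oats, so not gluten-free — no
I: has rice, so not rice-free — no
J: has fish sauce, so not vegan — out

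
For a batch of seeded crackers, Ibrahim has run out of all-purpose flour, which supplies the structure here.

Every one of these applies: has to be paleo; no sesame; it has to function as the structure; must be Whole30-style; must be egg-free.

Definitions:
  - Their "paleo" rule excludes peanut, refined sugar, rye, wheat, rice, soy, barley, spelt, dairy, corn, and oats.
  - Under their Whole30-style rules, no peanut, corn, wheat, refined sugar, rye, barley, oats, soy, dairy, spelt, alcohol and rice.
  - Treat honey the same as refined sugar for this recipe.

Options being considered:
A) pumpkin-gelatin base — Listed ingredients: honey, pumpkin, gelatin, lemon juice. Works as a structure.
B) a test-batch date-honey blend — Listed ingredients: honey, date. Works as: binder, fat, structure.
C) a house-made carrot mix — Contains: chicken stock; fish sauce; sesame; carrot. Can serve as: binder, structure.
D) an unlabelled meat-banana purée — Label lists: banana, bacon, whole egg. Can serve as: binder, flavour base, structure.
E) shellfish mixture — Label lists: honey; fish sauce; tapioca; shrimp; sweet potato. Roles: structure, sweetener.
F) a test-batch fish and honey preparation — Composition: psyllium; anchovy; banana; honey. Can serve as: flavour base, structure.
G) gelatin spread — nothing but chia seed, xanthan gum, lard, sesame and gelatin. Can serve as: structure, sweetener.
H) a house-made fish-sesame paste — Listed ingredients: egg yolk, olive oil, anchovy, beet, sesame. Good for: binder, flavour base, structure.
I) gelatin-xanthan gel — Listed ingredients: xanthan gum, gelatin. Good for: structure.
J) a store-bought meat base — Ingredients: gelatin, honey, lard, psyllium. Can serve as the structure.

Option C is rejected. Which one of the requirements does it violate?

sesame-free

usable as a structure: satisfied
paleo: satisfied
Whole30-style: satisfied
sesame-free: has sesame — fails
egg-free: satisfied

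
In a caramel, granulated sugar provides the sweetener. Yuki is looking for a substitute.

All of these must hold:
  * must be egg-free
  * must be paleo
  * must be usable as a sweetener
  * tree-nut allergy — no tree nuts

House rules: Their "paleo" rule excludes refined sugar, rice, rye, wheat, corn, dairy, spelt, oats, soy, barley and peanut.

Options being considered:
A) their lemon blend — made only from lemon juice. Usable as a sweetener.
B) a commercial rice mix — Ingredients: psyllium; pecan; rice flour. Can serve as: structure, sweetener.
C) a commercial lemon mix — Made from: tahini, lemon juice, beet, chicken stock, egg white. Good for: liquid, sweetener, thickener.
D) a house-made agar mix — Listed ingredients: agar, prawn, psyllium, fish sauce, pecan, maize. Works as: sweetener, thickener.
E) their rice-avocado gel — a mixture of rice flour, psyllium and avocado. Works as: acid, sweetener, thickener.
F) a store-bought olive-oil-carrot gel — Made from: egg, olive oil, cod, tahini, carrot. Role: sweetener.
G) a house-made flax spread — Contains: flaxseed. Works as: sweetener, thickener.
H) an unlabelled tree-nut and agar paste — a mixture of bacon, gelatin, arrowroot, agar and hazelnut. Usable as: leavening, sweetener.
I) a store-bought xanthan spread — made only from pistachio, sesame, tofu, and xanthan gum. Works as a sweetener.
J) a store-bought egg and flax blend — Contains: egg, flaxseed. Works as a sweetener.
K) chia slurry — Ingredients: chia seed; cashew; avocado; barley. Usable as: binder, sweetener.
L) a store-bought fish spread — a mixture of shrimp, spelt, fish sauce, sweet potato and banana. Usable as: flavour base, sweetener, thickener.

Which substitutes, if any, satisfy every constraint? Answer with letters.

A, G

A: no egg, paleo — valid
B: has rice flour, so not paleo; has pecan, so not tree-nut-free — no
C: has egg white, so not egg-free — reject
D: has maize, so not paleo; has pecan, so not tree-nut-free — out
E: has rice flour, so not paleo — reject
F: has egg, so not egg-free — out
G: only flaxseed; none excluded — OK
H: has hazelnut, so not tree-nut-free — out
I: has tofu, so not paleo; has pistachio, so not tree-nut-free — out
J: has egg, so not egg-free — reject
K: has barley, so not paleo; has cashew, so not tree-nut-free — reject
L: has spelt, so not paleo — out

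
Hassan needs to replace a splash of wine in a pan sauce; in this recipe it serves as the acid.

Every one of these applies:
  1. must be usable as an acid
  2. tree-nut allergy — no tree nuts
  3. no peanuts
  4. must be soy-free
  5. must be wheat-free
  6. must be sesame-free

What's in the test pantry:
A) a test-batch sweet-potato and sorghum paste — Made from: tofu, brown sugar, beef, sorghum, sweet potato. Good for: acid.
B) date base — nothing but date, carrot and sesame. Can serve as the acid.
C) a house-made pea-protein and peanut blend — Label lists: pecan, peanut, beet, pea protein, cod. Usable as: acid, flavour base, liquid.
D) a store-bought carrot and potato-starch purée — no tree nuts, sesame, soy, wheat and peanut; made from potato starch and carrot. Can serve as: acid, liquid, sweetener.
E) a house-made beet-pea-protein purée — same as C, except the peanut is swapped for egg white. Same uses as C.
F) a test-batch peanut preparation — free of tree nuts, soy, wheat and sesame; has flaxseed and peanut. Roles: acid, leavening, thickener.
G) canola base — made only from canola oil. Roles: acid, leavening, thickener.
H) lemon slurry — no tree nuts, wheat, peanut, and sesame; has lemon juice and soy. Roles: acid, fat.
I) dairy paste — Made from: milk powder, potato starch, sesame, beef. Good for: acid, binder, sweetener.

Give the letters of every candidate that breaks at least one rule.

A, B, C, E, F, H, I

A: has tofu, so not soy-free — out
B: has sesame, so not sesame-free — no
C: has pecan, so not tree-nut-free; has peanut, so not peanut-free — reject
D: every rule checks out — keep
E: has pecan, so not tree-nut-free — out
F: has peanut, so not peanut-free — reject
G: all constraints satisfied — keep
H: has soy, so not soy-free — no
I: has sesame, so not sesame-free — reject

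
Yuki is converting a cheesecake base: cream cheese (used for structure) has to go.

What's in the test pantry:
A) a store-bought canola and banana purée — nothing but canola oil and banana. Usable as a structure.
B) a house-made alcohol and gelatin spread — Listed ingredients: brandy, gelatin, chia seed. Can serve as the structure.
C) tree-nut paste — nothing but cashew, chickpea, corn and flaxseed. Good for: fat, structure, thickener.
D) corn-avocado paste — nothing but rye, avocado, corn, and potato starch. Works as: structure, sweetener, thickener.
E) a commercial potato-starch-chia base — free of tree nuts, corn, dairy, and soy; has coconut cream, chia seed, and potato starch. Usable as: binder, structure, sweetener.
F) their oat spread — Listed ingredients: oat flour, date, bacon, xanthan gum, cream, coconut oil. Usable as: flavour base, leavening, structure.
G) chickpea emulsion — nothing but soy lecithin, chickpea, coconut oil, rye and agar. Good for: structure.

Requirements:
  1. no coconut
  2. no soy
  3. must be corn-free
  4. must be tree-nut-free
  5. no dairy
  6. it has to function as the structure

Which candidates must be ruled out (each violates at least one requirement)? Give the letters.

C, D, E, F, G

A: no dairy, no tree nuts — keep
B: all constraints satisfied — keep
C: has cashew, so not tree-nut-free; has corn, so not corn-free — no
D: has corn, so not corn-free — out
E: has coconut cream, so not coconut-free — no
F: has coconut oil, so not coconut-free; has cream, so not dairy-free — out
G: has coconut oil, so not coconut-free; has soy lecithin, so not soy-free — out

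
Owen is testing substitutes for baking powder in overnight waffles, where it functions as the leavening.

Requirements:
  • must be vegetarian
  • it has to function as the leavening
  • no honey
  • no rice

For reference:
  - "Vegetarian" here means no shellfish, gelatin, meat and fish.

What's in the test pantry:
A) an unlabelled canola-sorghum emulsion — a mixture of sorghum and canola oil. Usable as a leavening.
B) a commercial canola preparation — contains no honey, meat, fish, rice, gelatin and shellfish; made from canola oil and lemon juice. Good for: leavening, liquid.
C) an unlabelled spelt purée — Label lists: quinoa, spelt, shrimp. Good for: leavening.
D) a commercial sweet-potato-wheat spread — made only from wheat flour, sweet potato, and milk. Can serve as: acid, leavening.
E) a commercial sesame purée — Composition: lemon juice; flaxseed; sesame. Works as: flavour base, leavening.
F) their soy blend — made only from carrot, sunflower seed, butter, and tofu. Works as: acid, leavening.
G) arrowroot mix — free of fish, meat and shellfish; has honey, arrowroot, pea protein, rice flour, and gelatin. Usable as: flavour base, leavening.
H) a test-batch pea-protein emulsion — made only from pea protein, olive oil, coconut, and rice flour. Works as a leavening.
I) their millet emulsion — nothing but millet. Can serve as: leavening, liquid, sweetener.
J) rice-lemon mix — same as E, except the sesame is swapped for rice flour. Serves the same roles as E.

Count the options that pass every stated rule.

A: every rule checks out — valid
B: works as a leavening, no honey, no rice — keep
C: has shrimp, so not vegetarian — out
D: only milk, wheat flour, and sweet potato; none excluded — keep
E: only sesame, lemon juice, and flaxseed; none excluded — OK
F: butter and tofu etc. — none of it excluded — OK
G: has gelatin, so not vegetarian; has honey, so not honey-free (and 1 more) — no
H: has rice flour, so not rice-free — out
I: nothing on the exclusion list — valid
J: has rice flour, so not rice-free — reject

6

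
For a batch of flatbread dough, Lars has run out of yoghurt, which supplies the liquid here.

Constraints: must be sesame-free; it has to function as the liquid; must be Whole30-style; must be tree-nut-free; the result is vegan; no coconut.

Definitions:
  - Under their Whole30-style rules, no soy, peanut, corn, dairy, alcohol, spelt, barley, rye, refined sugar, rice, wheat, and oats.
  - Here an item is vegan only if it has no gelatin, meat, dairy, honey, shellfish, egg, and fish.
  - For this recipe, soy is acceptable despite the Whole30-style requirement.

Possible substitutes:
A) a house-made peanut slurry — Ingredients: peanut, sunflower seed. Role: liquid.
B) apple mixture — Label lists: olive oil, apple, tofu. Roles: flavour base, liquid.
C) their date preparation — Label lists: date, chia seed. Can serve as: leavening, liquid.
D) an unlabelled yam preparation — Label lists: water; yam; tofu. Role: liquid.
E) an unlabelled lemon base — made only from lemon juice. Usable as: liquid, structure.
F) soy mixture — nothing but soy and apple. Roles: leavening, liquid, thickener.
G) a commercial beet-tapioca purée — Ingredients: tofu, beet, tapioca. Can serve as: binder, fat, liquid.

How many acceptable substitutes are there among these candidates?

6

A: has peanut, so not Whole30-style — out
B: soy is permitted under the Whole30-style carve-out; nothing else excluded — keep
C: all constraints satisfied — valid
D: soy is permitted under the Whole30-style carve-out; nothing else excluded — keep
E: only lemon juice; none excluded — OK
F: soy is permitted under the Whole30-style carve-out; nothing else excluded — OK
G: soy is permitted under the Whole30-style carve-out; nothing else excluded — OK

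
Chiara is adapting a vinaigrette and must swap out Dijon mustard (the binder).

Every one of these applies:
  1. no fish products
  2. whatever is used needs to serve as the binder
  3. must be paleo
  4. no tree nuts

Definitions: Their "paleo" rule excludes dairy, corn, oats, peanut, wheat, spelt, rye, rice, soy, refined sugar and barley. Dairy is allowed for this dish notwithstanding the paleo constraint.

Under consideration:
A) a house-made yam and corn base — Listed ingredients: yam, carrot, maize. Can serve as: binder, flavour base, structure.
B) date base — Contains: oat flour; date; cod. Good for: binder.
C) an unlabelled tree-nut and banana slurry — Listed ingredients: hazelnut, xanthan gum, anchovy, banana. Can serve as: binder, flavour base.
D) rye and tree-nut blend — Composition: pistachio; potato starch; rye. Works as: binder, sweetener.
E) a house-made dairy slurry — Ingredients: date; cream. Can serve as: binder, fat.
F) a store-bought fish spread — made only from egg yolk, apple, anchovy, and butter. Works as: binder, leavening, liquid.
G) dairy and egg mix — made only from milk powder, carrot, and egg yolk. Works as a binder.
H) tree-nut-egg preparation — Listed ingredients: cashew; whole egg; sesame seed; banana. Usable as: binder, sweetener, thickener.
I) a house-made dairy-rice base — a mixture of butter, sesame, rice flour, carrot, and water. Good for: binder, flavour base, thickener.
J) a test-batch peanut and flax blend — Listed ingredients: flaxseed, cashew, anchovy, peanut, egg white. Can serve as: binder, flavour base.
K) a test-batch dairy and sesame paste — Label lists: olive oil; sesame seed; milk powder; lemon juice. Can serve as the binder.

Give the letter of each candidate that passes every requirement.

E, G, K

A: has maize, so not paleo — reject
B: has oat flour, so not paleo; has cod, so not fish-free — no
C: has anchovy, so not fish-free; has hazelnut, so not tree-nut-free — reject
D: has rye, so not paleo; has pistachio, so not tree-nut-free — out
E: dairy is permitted under the paleo carve-out; nothing else excluded — valid
F: has anchovy, so not fish-free — no
G: dairy is permitted under the paleo carve-out; nothing else excluded — valid
H: has cashew, so not tree-nut-free — no
I: has rice flour, so not paleo — no
J: has peanut, so not paleo; has anchovy, so not fish-free (and 1 more) — reject
K: dairy is permitted under the paleo carve-out; nothing else excluded — keep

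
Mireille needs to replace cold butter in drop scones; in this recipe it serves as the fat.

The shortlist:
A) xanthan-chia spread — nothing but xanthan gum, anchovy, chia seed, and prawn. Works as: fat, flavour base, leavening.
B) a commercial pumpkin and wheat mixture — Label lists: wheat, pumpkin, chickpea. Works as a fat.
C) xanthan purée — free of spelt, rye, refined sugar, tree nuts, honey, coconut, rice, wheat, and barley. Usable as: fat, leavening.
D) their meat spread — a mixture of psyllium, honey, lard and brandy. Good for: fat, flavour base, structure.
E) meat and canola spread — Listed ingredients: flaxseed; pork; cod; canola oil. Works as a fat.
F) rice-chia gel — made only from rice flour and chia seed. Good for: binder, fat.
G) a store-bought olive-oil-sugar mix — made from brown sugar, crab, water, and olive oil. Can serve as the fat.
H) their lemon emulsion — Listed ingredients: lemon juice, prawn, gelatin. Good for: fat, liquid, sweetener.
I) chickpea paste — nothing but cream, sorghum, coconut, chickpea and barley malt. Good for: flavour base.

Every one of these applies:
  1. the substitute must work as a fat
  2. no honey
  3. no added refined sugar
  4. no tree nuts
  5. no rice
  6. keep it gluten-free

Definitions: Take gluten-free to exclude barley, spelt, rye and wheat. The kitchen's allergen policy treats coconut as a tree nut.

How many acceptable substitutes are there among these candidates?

A: anchovy and prawn etc. — none of it excluded — keep
B: has wheat, so not gluten-free — reject
C: works as a fat, no refined sugar, no honey — keep
D: has honey, so not honey-free — out
E: nothing on the exclusion list — valid
F: has rice flour, so not rice-free — reject
G: has brown sugar, so not no-added-sugar — reject
H: all constraints satisfied — OK
I: not usable as a fat; has barley malt, so not gluten-free (and 1 more) — out

4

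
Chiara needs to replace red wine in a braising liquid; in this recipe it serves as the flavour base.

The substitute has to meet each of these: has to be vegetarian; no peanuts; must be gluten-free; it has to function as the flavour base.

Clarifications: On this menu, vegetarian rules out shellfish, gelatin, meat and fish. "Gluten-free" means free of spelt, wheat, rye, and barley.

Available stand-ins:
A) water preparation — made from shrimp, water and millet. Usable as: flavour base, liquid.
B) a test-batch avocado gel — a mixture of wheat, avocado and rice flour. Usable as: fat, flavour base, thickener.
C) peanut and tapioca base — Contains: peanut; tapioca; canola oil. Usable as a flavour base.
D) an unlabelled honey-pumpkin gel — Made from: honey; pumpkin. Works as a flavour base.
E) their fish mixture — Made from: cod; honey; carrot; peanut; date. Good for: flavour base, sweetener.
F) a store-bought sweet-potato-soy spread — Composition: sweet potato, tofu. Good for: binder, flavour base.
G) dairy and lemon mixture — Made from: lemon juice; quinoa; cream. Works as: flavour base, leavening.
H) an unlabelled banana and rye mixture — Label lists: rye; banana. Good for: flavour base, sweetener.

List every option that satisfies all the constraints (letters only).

D, F, G

A: has shrimp, so not vegetarian — out
B: has wheat, so not gluten-free — no
C: has peanut, so not peanut-free — no
D: nothing on the exclusion list — keep
E: has cod, so not vegetarian; has peanut, so not peanut-free — out
F: only tofu and sweet potato; none excluded — keep
G: works as a flavour base, gluten-free, no peanut — valid
H: has rye, so not gluten-free — no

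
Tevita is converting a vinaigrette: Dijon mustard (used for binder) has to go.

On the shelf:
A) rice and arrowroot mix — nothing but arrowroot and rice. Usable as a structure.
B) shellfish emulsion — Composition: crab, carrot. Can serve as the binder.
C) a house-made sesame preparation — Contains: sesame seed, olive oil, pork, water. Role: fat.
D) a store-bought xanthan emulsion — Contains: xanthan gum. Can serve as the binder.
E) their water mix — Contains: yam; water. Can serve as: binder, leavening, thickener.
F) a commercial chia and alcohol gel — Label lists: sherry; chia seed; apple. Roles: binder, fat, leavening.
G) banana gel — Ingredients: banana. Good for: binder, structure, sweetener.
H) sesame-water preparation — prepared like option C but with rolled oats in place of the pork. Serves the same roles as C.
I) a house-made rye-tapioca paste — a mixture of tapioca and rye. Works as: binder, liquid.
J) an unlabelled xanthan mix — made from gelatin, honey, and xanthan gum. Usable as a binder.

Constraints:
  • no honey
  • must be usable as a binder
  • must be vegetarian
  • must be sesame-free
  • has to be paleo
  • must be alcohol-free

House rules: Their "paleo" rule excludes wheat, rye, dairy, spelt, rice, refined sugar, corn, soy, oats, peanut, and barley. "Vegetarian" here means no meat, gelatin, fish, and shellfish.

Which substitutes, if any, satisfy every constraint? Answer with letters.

A: not usable as a binder; has rice, so not paleo — reject
B: has crab, so not vegetarian — out
C: not usable as a binder; has pork, so not vegetarian (and 1 more) — out
D: only xanthan gum; none excluded — keep
E: all constraints satisfied — OK
F: has sherry, so not alcohol-free — no
G: works as a binder, vegetarian, no honey — keep
H: not usable as a binder; has rolled oats, so not paleo (and 1 more) — no
I: has rye, so not paleo — reject
J: has gelatin, so not vegetarian; has honey, so not honey-free — out

D, E, G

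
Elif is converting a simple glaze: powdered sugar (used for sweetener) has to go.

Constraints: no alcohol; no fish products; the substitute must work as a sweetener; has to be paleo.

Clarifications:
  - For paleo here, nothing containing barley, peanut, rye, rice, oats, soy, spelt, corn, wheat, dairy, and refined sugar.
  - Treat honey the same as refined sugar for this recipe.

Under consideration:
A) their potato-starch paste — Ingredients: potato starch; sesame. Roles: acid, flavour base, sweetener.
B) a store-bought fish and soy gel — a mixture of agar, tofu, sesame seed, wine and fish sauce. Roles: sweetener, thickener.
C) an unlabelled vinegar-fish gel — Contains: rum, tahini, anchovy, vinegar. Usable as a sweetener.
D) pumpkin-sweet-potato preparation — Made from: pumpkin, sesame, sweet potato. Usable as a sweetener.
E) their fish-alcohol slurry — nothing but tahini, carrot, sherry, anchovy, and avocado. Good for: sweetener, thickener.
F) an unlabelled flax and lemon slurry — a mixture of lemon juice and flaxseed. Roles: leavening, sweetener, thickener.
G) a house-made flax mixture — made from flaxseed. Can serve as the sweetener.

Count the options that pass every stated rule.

4

A: nothing on the exclusion list — OK
B: has tofu, so not paleo; has wine, so not alcohol-free (and 1 more) — out
C: has rum, so not alcohol-free; has anchovy, so not fish-free — out
D: only sesame, sweet potato, and pumpkin; none excluded — valid
E: has sherry, so not alcohol-free; has anchovy, so not fish-free — no
F: nothing on the exclusion list — valid
G: every rule checks out — valid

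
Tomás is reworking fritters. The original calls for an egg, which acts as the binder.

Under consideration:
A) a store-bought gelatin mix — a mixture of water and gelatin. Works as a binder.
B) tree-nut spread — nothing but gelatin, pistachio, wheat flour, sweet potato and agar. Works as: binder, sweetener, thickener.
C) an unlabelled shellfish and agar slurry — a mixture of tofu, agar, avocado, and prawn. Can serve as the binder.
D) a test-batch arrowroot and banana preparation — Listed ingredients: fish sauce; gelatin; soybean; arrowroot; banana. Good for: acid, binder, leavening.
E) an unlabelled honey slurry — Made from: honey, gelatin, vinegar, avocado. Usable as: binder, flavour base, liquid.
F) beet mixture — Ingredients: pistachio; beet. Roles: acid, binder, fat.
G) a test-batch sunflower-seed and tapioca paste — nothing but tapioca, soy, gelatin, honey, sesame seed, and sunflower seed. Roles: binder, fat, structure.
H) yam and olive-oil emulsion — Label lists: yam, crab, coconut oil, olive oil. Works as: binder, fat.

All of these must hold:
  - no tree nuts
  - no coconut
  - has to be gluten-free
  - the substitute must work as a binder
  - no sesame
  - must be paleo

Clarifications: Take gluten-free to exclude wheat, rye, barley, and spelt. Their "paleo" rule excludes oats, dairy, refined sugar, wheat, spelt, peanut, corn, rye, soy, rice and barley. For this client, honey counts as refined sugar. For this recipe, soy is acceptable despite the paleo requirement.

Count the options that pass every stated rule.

A: works as a binder, no sesame, gluten-free — OK
B: has wheat flour, so not gluten-free; has wheat flour, so not paleo (and 1 more) — reject
C: soy is permitted under the paleo carve-out; nothing else excluded — valid
D: soy is permitted under the paleo carve-out; nothing else excluded — OK
E: has honey, so not paleo — reject
F: has pistachio, so not tree-nut-free — out
G: has honey, so not paleo; has sesame seed, so not sesame-free — no
H: has coconut oil, so not coconut-free — reject

3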